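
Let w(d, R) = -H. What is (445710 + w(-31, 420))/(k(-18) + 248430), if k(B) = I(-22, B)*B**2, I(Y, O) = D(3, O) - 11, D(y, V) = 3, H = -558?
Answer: 74378/40973 ≈ 1.8153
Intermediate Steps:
I(Y, O) = -8 (I(Y, O) = 3 - 11 = -8)
w(d, R) = 558 (w(d, R) = -1*(-558) = 558)
k(B) = -8*B**2
(445710 + w(-31, 420))/(k(-18) + 248430) = (445710 + 558)/(-8*(-18)**2 + 248430) = 446268/(-8*324 + 248430) = 446268/(-2592 + 248430) = 446268/245838 = 446268*(1/245838) = 74378/40973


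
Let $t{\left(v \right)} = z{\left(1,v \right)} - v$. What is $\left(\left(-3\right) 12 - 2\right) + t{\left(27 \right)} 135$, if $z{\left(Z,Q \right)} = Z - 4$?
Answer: $-4088$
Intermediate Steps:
$z{\left(Z,Q \right)} = -4 + Z$
$t{\left(v \right)} = -3 - v$ ($t{\left(v \right)} = \left(-4 + 1\right) - v = -3 - v$)
$\left(\left(-3\right) 12 - 2\right) + t{\left(27 \right)} 135 = \left(\left(-3\right) 12 - 2\right) + \left(-3 - 27\right) 135 = \left(-36 - 2\right) + \left(-3 - 27\right) 135 = -38 - 4050 = -4088$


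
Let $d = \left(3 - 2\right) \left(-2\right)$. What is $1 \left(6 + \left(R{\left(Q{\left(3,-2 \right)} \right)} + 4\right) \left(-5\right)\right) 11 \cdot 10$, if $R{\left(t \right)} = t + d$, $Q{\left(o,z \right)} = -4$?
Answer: $1760$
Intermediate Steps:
$d = -2$ ($d = 1 \left(-2\right) = -2$)
$R{\left(t \right)} = -2 + t$ ($R{\left(t \right)} = t - 2 = -2 + t$)
$1 \left(6 + \left(R{\left(Q{\left(3,-2 \right)} \right)} + 4\right) \left(-5\right)\right) 11 \cdot 10 = 1 \left(6 + \left(\left(-2 - 4\right) + 4\right) \left(-5\right)\right) 11 \cdot 10 = 1 \left(6 + \left(-6 + 4\right) \left(-5\right)\right) 11 \cdot 10 = 1 \left(6 - -10\right) 11 \cdot 10 = 1 \left(6 + 10\right) 11 \cdot 10 = 1 \cdot 16 \cdot 11 \cdot 10 = 16 \cdot 11 \cdot 10 = 176 \cdot 10 = 1760$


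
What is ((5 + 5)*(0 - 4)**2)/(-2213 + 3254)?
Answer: 160/1041 ≈ 0.15370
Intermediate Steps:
((5 + 5)*(0 - 4)**2)/(-2213 + 3254) = (10*(-4)**2)/1041 = (10*16)/1041 = (1/1041)*160 = 160/1041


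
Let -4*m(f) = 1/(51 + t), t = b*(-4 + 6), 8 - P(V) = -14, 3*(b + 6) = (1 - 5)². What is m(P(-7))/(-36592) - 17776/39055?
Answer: -387673680467/851743933760 ≈ -0.45515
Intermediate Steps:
b = -⅔ (b = -6 + (1 - 5)²/3 = -6 + (⅓)*(-4)² = -6 + (⅓)*16 = -6 + 16/3 = -⅔ ≈ -0.66667)
P(V) = 22 (P(V) = 8 - 1*(-14) = 8 + 14 = 22)
t = -4/3 (t = -2*(-4 + 6)/3 = -⅔*2 = -4/3 ≈ -1.3333)
m(f) = -3/596 (m(f) = -1/(4*(51 - 4/3)) = -1/(4*149/3) = -¼*3/149 = -3/596)
m(P(-7))/(-36592) - 17776/39055 = -3/596/(-36592) - 17776/39055 = -3/596*(-1/36592) - 17776*1/39055 = 3/21808832 - 17776/39055 = -387673680467/851743933760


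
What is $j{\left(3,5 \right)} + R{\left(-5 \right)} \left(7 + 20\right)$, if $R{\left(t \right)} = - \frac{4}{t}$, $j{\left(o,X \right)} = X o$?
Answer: $\frac{183}{5} \approx 36.6$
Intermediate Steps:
$j{\left(3,5 \right)} + R{\left(-5 \right)} \left(7 + 20\right) = 5 \cdot 3 + - \frac{4}{-5} \left(7 + 20\right) = 15 + \left(-4\right) \left(- \frac{1}{5}\right) 27 = 15 + \frac{4}{5} \cdot 27 = 15 + \frac{108}{5} = \frac{183}{5}$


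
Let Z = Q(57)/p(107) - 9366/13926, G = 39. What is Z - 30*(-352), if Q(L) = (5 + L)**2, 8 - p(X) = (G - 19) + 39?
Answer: 1240996225/118371 ≈ 10484.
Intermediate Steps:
p(X) = -51 (p(X) = 8 - ((39 - 19) + 39) = 8 - (20 + 39) = 8 - 1*59 = 8 - 59 = -51)
Z = -9001535/118371 (Z = (5 + 57)**2/(-51) - 9366/13926 = 62**2*(-1/51) - 9366*1/13926 = 3844*(-1/51) - 1561/2321 = -3844/51 - 1561/2321 = -9001535/118371 ≈ -76.045)
Z - 30*(-352) = -9001535/118371 - 30*(-352) = -9001535/118371 - 1*(-10560) = -9001535/118371 + 10560 = 1240996225/118371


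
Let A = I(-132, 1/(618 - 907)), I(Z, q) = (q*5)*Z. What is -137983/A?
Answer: -39877087/660 ≈ -60420.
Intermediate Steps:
I(Z, q) = 5*Z*q (I(Z, q) = (5*q)*Z = 5*Z*q)
A = 660/289 (A = 5*(-132)/(618 - 907) = 5*(-132)/(-289) = 5*(-132)*(-1/289) = 660/289 ≈ 2.2837)
-137983/A = -137983/660/289 = -137983*289/660 = -39877087/660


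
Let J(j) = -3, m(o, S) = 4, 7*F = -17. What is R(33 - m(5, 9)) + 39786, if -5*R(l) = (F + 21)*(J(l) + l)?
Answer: 277826/7 ≈ 39689.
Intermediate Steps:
F = -17/7 (F = (1/7)*(-17) = -17/7 ≈ -2.4286)
R(l) = 78/7 - 26*l/7 (R(l) = -(-17/7 + 21)*(-3 + l)/5 = -26*(-3 + l)/7 = -(-390/7 + 130*l/7)/5 = 78/7 - 26*l/7)
R(33 - m(5, 9)) + 39786 = (78/7 - 26*(33 - 1*4)/7) + 39786 = (78/7 - 26*(33 - 4)/7) + 39786 = (78/7 - 26/7*29) + 39786 = (78/7 - 754/7) + 39786 = -676/7 + 39786 = 277826/7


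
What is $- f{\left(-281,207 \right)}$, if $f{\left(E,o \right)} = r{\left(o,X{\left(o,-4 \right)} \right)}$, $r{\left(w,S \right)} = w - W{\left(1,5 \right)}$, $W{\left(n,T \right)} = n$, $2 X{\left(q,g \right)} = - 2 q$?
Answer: $-206$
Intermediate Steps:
$X{\left(q,g \right)} = - q$ ($X{\left(q,g \right)} = \frac{\left(-2\right) q}{2} = - q$)
$r{\left(w,S \right)} = -1 + w$ ($r{\left(w,S \right)} = w - 1 = -1 + w$)
$f{\left(E,o \right)} = -1 + o$
$- f{\left(-281,207 \right)} = - (-1 + 207) = \left(-1\right) 206 = -206$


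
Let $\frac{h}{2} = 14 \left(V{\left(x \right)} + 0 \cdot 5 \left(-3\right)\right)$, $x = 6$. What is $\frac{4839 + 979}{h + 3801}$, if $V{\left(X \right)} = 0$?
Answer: $\frac{5818}{3801} \approx 1.5306$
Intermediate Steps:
$h = 0$ ($h = 2 \cdot 14 \left(0 + 0 \cdot 5 \left(-3\right)\right) = 2 \cdot 14 \left(0 + 0 \left(-3\right)\right) = 2 \cdot 14 \left(0 + 0\right) = 2 \cdot 14 \cdot 0 = 2 \cdot 0 = 0$)
$\frac{4839 + 979}{h + 3801} = \frac{4839 + 979}{0 + 3801} = \frac{5818}{3801}$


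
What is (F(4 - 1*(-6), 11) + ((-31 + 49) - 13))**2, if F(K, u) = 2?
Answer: 49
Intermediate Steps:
(F(4 - 1*(-6), 11) + ((-31 + 49) - 13))**2 = (2 + ((-31 + 49) - 13))**2 = (2 + (18 - 13))**2 = (2 + 5)**2 = 7**2 = 49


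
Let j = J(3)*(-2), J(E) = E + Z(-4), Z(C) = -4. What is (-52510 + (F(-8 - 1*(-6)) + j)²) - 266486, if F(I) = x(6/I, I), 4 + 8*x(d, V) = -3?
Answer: -20415663/64 ≈ -3.1899e+5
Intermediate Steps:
x(d, V) = -7/8 (x(d, V) = -½ + (⅛)*(-3) = -½ - 3/8 = -7/8)
F(I) = -7/8
J(E) = -4 + E (J(E) = E - 4 = -4 + E)
j = 2 (j = (-4 + 3)*(-2) = -1*(-2) = 2)
(-52510 + (F(-8 - 1*(-6)) + j)²) - 266486 = (-52510 + (-7/8 + 2)²) - 266486 = (-52510 + (9/8)²) - 266486 = (-52510 + 81/64) - 266486 = -3360559/64 - 266486 = -20415663/64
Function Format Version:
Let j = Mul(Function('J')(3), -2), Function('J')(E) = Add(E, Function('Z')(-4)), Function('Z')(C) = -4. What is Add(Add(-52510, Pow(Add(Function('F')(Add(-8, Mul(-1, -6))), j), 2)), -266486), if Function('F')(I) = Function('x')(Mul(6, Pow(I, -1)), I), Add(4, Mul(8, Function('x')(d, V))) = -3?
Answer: Rational(-20415663, 64) ≈ -3.1899e+5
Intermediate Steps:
Function('x')(d, V) = Rational(-7, 8) (Function('x')(d, V) = Add(Rational(-1, 2), Mul(Rational(1, 8), -3)) = Add(Rational(-1, 2), Rational(-3, 8)) = Rational(-7, 8))
Function('F')(I) = Rational(-7, 8)
Function('J')(E) = Add(-4, E) (Function('J')(E) = Add(E, -4) = Add(-4, E))
j = 2 (j = Mul(Add(-4, 3), -2) = Mul(-1, -2) = 2)
Add(Add(-52510, Pow(Add(Function('F')(Add(-8, Mul(-1, -6))), j), 2)), -266486) = Add(Add(-52510, Pow(Add(Rational(-7, 8), 2), 2)), -266486) = Add(Add(-52510, Pow(Rational(9, 8), 2)), -266486) = Add(Add(-52510, Rational(81, 64)), -266486) = Add(Rational(-3360559, 64), -266486) = Rational(-20415663, 64)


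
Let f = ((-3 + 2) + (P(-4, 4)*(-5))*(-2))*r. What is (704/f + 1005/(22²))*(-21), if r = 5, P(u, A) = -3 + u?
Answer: -336819/171820 ≈ -1.9603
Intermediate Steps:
f = -355 (f = ((-3 + 2) + ((-3 - 4)*(-5))*(-2))*5 = (-1 - 7*(-5)*(-2))*5 = (-1 + 35*(-2))*5 = (-1 - 70)*5 = -71*5 = -355)
(704/f + 1005/(22²))*(-21) = (704/(-355) + 1005/(22²))*(-21) = (704*(-1/355) + 1005/484)*(-21) = (-704/355 + 1005*(1/484))*(-21) = (-704/355 + 1005/484)*(-21) = (16039/171820)*(-21) = -336819/171820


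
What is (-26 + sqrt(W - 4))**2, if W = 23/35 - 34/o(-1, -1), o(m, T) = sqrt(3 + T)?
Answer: (910 - sqrt(35)*sqrt(-117 - 595*sqrt(2)))**2/1225 ≈ 648.62 - 272.12*I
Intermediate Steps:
W = 23/35 - 17*sqrt(2) (W = 23/35 - 34/sqrt(3 - 1) = 23*(1/35) - 34*sqrt(2)/2 = 23/35 - 17*sqrt(2) ≈ -23.384)
(-26 + sqrt(W - 4))**2 = (-26 + sqrt((23/35 - 17*sqrt(2)) - 4))**2 = (-26 + sqrt(-117/35 - 17*sqrt(2)))**2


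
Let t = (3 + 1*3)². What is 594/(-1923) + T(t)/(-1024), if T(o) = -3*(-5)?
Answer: -212367/656384 ≈ -0.32354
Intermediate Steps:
t = 36 (t = (3 + 3)² = 6² = 36)
T(o) = 15
594/(-1923) + T(t)/(-1024) = 594/(-1923) + 15/(-1024) = 594*(-1/1923) + 15*(-1/1024) = -198/641 - 15/1024 = -212367/656384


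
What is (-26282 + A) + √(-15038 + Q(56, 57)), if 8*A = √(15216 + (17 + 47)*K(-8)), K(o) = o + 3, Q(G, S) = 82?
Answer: -26282 + 7*√19/2 + 2*I*√3739 ≈ -26267.0 + 122.29*I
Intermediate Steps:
K(o) = 3 + o
A = 7*√19/2 (A = √(15216 + (17 + 47)*(3 - 8))/8 = √(15216 + 64*(-5))/8 = √(15216 - 320)/8 = √14896/8 = (28*√19)/8 = 7*√19/2 ≈ 15.256)
(-26282 + A) + √(-15038 + Q(56, 57)) = (-26282 + 7*√19/2) + √(-15038 + 82) = (-26282 + 7*√19/2) + √(-14956) = (-26282 + 7*√19/2) + 2*I*√3739 = -26282 + 7*√19/2 + 2*I*√3739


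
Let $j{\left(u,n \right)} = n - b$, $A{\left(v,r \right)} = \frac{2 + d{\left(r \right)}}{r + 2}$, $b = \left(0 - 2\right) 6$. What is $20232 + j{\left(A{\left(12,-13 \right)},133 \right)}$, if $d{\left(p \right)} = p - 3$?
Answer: $20377$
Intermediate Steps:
$d{\left(p \right)} = -3 + p$ ($d{\left(p \right)} = p - 3 = -3 + p$)
$b = -12$ ($b = \left(-2\right) 6 = -12$)
$A{\left(v,r \right)} = \frac{-1 + r}{2 + r}$ ($A{\left(v,r \right)} = \frac{2 + \left(-3 + r\right)}{r + 2} = \frac{-1 + r}{2 + r}$)
$j{\left(u,n \right)} = 12 + n$ ($j{\left(u,n \right)} = n - -12 = n + 12 = 12 + n$)
$20232 + j{\left(A{\left(12,-13 \right)},133 \right)} = 20232 + \left(12 + 133\right) = 20232 + 145 = 20377$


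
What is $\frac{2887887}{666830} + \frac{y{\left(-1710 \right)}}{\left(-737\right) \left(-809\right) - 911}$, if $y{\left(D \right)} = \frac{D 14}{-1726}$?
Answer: $\frac{105978367251213}{24470893233670} \approx 4.3308$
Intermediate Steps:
$y{\left(D \right)} = - \frac{7 D}{863}$ ($y{\left(D \right)} = 14 D \left(- \frac{1}{1726}\right) = - \frac{7 D}{863}$)
$\frac{2887887}{666830} + \frac{y{\left(-1710 \right)}}{\left(-737\right) \left(-809\right) - 911} = \frac{2887887}{666830} + \frac{\left(- \frac{7}{863}\right) \left(-1710\right)}{\left(-737\right) \left(-809\right) - 911} = 2887887 \cdot \frac{1}{666830} + \frac{11970}{863 \left(596233 - 911\right)} = \frac{2887887}{666830} + \frac{11970}{863 \cdot 595322} = \frac{2887887}{666830} + \frac{11970}{863} \cdot \frac{1}{595322} = \frac{2887887}{666830} + \frac{855}{36697349} = \frac{105978367251213}{24470893233670}$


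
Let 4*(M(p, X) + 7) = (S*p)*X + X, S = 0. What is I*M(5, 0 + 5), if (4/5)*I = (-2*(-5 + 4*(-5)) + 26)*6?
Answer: -6555/2 ≈ -3277.5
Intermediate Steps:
M(p, X) = -7 + X/4 (M(p, X) = -7 + ((0*p)*X + X)/4 = -7 + (0*X + X)/4 = -7 + (0 + X)/4 = -7 + X/4)
I = 570 (I = 5*((-2*(-5 + 4*(-5)) + 26)*6)/4 = 5*((-2*(-5 - 20) + 26)*6)/4 = 5*((-2*(-25) + 26)*6)/4 = 5*((50 + 26)*6)/4 = 5*(76*6)/4 = (5/4)*456 = 570)
I*M(5, 0 + 5) = 570*(-7 + (0 + 5)/4) = 570*(-7 + (1/4)*5) = 570*(-7 + 5/4) = 570*(-23/4) = -6555/2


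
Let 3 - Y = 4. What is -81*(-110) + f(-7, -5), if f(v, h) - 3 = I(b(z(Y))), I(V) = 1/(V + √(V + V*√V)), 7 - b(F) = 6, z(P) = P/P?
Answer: 8912 + √2 ≈ 8913.4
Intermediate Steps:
Y = -1 (Y = 3 - 1*4 = 3 - 4 = -1)
z(P) = 1
b(F) = 1 (b(F) = 7 - 1*6 = 7 - 6 = 1)
I(V) = 1/(V + √(V + V^(3/2)))
f(v, h) = 3 + 1/(1 + √2) (f(v, h) = 3 + 1/(1 + √(1 + 1^(3/2))) = 3 + 1/(1 + √(1 + 1)) = 3 + 1/(1 + √2))
-81*(-110) + f(-7, -5) = -81*(-110) + (2 + √2) = 8910 + (2 + √2) = 8912 + √2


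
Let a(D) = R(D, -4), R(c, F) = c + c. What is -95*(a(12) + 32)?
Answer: -5320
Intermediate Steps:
R(c, F) = 2*c
a(D) = 2*D
-95*(a(12) + 32) = -95*(2*12 + 32) = -95*(24 + 32) = -95*56 = -5320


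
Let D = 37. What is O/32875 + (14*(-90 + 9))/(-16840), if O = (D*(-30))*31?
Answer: -10843683/11072300 ≈ -0.97935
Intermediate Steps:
O = -34410 (O = (37*(-30))*31 = -1110*31 = -34410)
O/32875 + (14*(-90 + 9))/(-16840) = -34410/32875 + (14*(-90 + 9))/(-16840) = -34410*1/32875 + (14*(-81))*(-1/16840) = -6882/6575 - 1134*(-1/16840) = -6882/6575 + 567/8420 = -10843683/11072300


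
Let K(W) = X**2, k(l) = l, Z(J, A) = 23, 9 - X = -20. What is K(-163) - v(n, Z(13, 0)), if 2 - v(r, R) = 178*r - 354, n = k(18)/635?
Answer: 311179/635 ≈ 490.05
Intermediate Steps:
X = 29 (X = 9 - 1*(-20) = 9 + 20 = 29)
K(W) = 841 (K(W) = 29**2 = 841)
n = 18/635 ≈ 0.028346
v(r, R) = 356 - 178*r (v(r, R) = 2 - (178*r - 354) = 2 - (-354 + 178*r) = 2 + (354 - 178*r) = 356 - 178*r)
K(-163) - v(n, Z(13, 0)) = 841 - (356 - 178*18/635) = 841 - (356 - 3204/635) = 841 - 1*222856/635 = 841 - 222856/635 = 311179/635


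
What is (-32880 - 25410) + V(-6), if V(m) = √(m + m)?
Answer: -58290 + 2*I*√3 ≈ -58290.0 + 3.4641*I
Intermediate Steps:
V(m) = √2*√m (V(m) = √(2*m) = √2*√m)
(-32880 - 25410) + V(-6) = (-32880 - 25410) + √2*√(-6) = -58290 + √2*(I*√6) = -58290 + 2*I*√3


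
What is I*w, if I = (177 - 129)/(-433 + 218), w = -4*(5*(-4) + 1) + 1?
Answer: -3696/215 ≈ -17.191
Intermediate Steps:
w = 77 (w = -4*(-20 + 1) + 1 = -4*(-19) + 1 = 76 + 1 = 77)
I = -48/215 (I = 48/(-215) = 48*(-1/215) = -48/215 ≈ -0.22326)
I*w = -48/215*77 = -3696/215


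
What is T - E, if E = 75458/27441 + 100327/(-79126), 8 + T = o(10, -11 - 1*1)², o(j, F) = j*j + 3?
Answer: 23014697279665/2171296566 ≈ 10600.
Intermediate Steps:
o(j, F) = 3 + j² (o(j, F) = j² + 3 = 3 + j²)
T = 10601 (T = -8 + (3 + 10²)² = -8 + (3 + 100)² = -8 + 103² = -8 + 10609 = 10601)
E = 3217616501/2171296566 (E = 75458*(1/27441) + 100327*(-1/79126) = 75458/27441 - 100327/79126 = 3217616501/2171296566 ≈ 1.4819)
T - E = 10601 - 1*3217616501/2171296566 = 10601 - 3217616501/2171296566 = 23014697279665/2171296566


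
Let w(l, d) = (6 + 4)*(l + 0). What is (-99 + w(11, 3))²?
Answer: 121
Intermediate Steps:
w(l, d) = 10*l
(-99 + w(11, 3))² = (-99 + 10*11)² = (-99 + 110)² = 11² = 121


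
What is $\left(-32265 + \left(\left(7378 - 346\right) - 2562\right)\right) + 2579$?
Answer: $-25216$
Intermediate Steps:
$\left(-32265 + \left(\left(7378 - 346\right) - 2562\right)\right) + 2579 = \left(-32265 + \left(7032 - 2562\right)\right) + 2579 = \left(-32265 + 4470\right) + 2579 = -27795 + 2579 = -25216$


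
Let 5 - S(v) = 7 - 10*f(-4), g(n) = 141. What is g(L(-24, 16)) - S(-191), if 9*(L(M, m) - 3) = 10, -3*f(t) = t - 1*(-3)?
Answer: 419/3 ≈ 139.67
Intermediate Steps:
f(t) = -1 - t/3 (f(t) = -(t - 1*(-3))/3 = -(t + 3)/3 = -(3 + t)/3 = -1 - t/3)
L(M, m) = 37/9 (L(M, m) = 3 + (⅑)*10 = 3 + 10/9 = 37/9)
S(v) = 4/3 (S(v) = 5 - (7 - 10*(-1 - ⅓*(-4))) = 5 - (7 - 10*(-1 + 4/3)) = 5 - (7 - 10*⅓) = 5 - (7 - 10/3) = 5 - 1*11/3 = 5 - 11/3 = 4/3)
g(L(-24, 16)) - S(-191) = 141 - 1*4/3 = 141 - 4/3 = 419/3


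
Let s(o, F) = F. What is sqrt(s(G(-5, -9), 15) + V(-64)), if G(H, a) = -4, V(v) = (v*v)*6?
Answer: sqrt(24591) ≈ 156.82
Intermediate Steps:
V(v) = 6*v**2 (V(v) = v**2*6 = 6*v**2)
sqrt(s(G(-5, -9), 15) + V(-64)) = sqrt(15 + 6*(-64)**2) = sqrt(15 + 6*4096) = sqrt(15 + 24576) = sqrt(24591)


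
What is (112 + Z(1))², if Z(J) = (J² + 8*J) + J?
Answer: 14884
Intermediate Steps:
Z(J) = J² + 9*J
(112 + Z(1))² = (112 + 1*(9 + 1))² = (112 + 1*10)² = (112 + 10)² = 122² = 14884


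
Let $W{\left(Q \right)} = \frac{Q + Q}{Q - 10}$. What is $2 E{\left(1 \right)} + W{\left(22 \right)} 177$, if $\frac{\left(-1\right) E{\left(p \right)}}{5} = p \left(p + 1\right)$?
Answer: $629$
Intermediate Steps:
$E{\left(p \right)} = - 5 p \left(1 + p\right)$ ($E{\left(p \right)} = - 5 p \left(p + 1\right) = - 5 p \left(1 + p\right)$)
$W{\left(Q \right)} = \frac{2 Q}{-10 + Q}$
$2 E{\left(1 \right)} + W{\left(22 \right)} 177 = 2 \left(\left(-5\right) 1 \left(1 + 1\right)\right) + 2 \cdot 22 \frac{1}{-10 + 22} \cdot 177 = 2 \left(\left(-5\right) 1 \cdot 2\right) + 2 \cdot 22 \cdot \frac{1}{12} \cdot 177 = 2 \left(-10\right) + 2 \cdot 22 \cdot \frac{1}{12} \cdot 177 = -20 + \frac{11}{3} \cdot 177 = -20 + 649 = 629$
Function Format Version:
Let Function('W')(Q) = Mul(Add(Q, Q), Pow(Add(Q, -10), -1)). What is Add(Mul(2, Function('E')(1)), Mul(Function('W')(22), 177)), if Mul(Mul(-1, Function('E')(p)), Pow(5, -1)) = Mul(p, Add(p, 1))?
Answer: 629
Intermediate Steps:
Function('E')(p) = Mul(-5, p, Add(1, p)) (Function('E')(p) = Mul(-5, Mul(p, Add(p, 1))) = Mul(-5, Mul(p, Add(1, p))) = Mul(-5, p, Add(1, p)))
Function('W')(Q) = Mul(2, Q, Pow(Add(-10, Q), -1)) (Function('W')(Q) = Mul(Mul(2, Q), Pow(Add(-10, Q), -1)) = Mul(2, Q, Pow(Add(-10, Q), -1)))
Add(Mul(2, Function('E')(1)), Mul(Function('W')(22), 177)) = Add(Mul(2, Mul(-5, 1, Add(1, 1))), Mul(Mul(2, 22, Pow(Add(-10, 22), -1)), 177)) = Add(Mul(2, Mul(-5, 1, 2)), Mul(Mul(2, 22, Pow(12, -1)), 177)) = Add(Mul(2, -10), Mul(Mul(2, 22, Rational(1, 12)), 177)) = Add(-20, Mul(Rational(11, 3), 177)) = Add(-20, 649) = 629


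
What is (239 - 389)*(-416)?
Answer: 62400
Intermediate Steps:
(239 - 389)*(-416) = -150*(-416) = 62400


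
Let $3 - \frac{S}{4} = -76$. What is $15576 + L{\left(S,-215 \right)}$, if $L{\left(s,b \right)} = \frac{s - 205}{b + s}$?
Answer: $\frac{1573287}{101} \approx 15577.0$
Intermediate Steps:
$S = 316$ ($S = 12 - -304 = 12 + 304 = 316$)
$L{\left(s,b \right)} = \frac{-205 + s}{b + s}$
$15576 + L{\left(S,-215 \right)} = 15576 + \frac{-205 + 316}{-215 + 316} = 15576 + \frac{1}{101} \cdot 111 = 15576 + \frac{111}{101} = \frac{1573287}{101}$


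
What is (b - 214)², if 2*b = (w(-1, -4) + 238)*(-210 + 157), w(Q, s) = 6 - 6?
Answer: 42523441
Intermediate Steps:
w(Q, s) = 0
b = -6307 (b = ((0 + 238)*(-210 + 157))/2 = (238*(-53))/2 = (½)*(-12614) = -6307)
(b - 214)² = (-6307 - 214)² = (-6521)² = 42523441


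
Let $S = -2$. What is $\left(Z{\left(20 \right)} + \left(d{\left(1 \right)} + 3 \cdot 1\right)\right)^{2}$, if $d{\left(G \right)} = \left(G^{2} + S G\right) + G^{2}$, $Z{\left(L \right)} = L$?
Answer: $529$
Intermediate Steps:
$d{\left(G \right)} = - 2 G + 2 G^{2}$ ($d{\left(G \right)} = \left(G^{2} - 2 G\right) + G^{2} = - 2 G + 2 G^{2}$)
$\left(Z{\left(20 \right)} + \left(d{\left(1 \right)} + 3 \cdot 1\right)\right)^{2} = \left(20 + \left(2 \cdot 1 \left(-1 + 1\right) + 3 \cdot 1\right)\right)^{2} = \left(20 + \left(2 \cdot 1 \cdot 0 + 3\right)\right)^{2} = \left(20 + \left(0 + 3\right)\right)^{2} = \left(20 + 3\right)^{2} = 23^{2} = 529$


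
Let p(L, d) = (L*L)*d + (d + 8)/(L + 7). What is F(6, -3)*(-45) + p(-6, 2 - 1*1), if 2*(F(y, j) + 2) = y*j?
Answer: 540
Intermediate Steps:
F(y, j) = -2 + j*y/2 (F(y, j) = -2 + (y*j)/2 = -2 + (j*y)/2 = -2 + j*y/2)
p(L, d) = d*L² + (8 + d)/(7 + L) (p(L, d) = L²*d + (8 + d)/(7 + L) = d*L² + (8 + d)/(7 + L))
F(6, -3)*(-45) + p(-6, 2 - 1*1) = (-2 + (½)*(-3)*6)*(-45) + (8 + (2 - 1*1) + (2 - 1*1)*(-6)³ + 7*(2 - 1*1)*(-6)²)/(7 - 6) = (-2 - 9)*(-45) + (8 + (2 - 1) + (2 - 1)*(-216) + 7*(2 - 1)*36)/1 = -11*(-45) + 1*(8 + 1 + 1*(-216) + 7*1*36) = 495 + 1*(8 + 1 - 216 + 252) = 495 + 1*45 = 495 + 45 = 540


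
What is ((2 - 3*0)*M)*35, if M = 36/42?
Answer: 60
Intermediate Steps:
M = 6/7 (M = 36*(1/42) = 6/7 ≈ 0.85714)
((2 - 3*0)*M)*35 = ((2 - 3*0)*(6/7))*35 = ((2 + 0)*(6/7))*35 = (2*(6/7))*35 = (12/7)*35 = 60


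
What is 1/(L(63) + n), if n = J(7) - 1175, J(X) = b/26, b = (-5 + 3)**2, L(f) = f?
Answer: -13/14454 ≈ -0.00089941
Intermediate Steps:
b = 4 (b = (-2)**2 = 4)
J(X) = 2/13 (J(X) = 4/26 = 4*(1/26) = 2/13)
n = -15273/13 (n = 2/13 - 1175 = -15273/13 ≈ -1174.8)
1/(L(63) + n) = 1/(63 - 15273/13) = 1/(-14454/13) = -13/14454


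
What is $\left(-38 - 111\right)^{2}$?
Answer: $22201$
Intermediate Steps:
$\left(-38 - 111\right)^{2} = \left(-149\right)^{2} = 22201$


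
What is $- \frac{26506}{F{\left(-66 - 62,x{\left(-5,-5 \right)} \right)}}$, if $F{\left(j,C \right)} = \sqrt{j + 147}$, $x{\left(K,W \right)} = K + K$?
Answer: $- \frac{26506 \sqrt{19}}{19} \approx -6080.9$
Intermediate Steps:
$x{\left(K,W \right)} = 2 K$
$F{\left(j,C \right)} = \sqrt{147 + j}$
$- \frac{26506}{F{\left(-66 - 62,x{\left(-5,-5 \right)} \right)}} = - \frac{26506}{\sqrt{147 - 128}} = - \frac{26506}{\sqrt{19}} = - 26506 \frac{\sqrt{19}}{19} = - \frac{26506 \sqrt{19}}{19}$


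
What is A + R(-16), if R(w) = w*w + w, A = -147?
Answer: 93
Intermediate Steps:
R(w) = w + w² (R(w) = w² + w = w + w²)
A + R(-16) = -147 - 16*(1 - 16) = -147 - 16*(-15) = -147 + 240 = 93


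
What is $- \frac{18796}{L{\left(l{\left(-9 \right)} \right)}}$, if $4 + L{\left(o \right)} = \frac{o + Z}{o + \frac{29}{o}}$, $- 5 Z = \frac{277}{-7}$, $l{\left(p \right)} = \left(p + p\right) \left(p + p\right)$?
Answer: $\frac{17269647325}{2734198} \approx 6316.2$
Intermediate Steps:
$l{\left(p \right)} = 4 p^{2}$ ($l{\left(p \right)} = 2 p 2 p = 4 p^{2}$)
$Z = \frac{277}{35}$ ($Z = - \frac{277 \frac{1}{-7}}{5} = - \frac{277 \left(- \frac{1}{7}\right)}{5} = \left(- \frac{1}{5}\right) \left(- \frac{277}{7}\right) = \frac{277}{35} \approx 7.9143$)
$L{\left(o \right)} = -4 + \frac{\frac{277}{35} + o}{o + \frac{29}{o}}$ ($L{\left(o \right)} = -4 + \frac{o + \frac{277}{35}}{o + \frac{29}{o}} = -4 + \frac{\frac{277}{35} + o}{o + \frac{29}{o}}$)
$- \frac{18796}{L{\left(l{\left(-9 \right)} \right)}} = - \frac{18796}{\frac{1}{35} \frac{1}{29 + \left(4 \left(-9\right)^{2}\right)^{2}} \left(-4060 - 105 \left(4 \left(-9\right)^{2}\right)^{2} + 277 \cdot 4 \left(-9\right)^{2}\right)} = - \frac{18796}{\frac{1}{35} \frac{1}{29 + \left(4 \cdot 81\right)^{2}} \left(-4060 - 105 \left(4 \cdot 81\right)^{2} + 277 \cdot 4 \cdot 81\right)} = - \frac{18796}{\frac{1}{35} \frac{1}{29 + 324^{2}} \left(-4060 - 105 \cdot 324^{2} + 277 \cdot 324\right)} = - \frac{18796}{\frac{1}{35} \frac{1}{29 + 104976} \left(-4060 - 11022480 + 89748\right)} = - \frac{18796}{\frac{1}{35} \cdot \frac{1}{105005} \left(-4060 - 11022480 + 89748\right)} = - \frac{18796}{\frac{1}{35} \cdot \frac{1}{105005} \left(-10936792\right)} = - \frac{18796}{- \frac{10936792}{3675175}} = \left(-18796\right) \left(- \frac{3675175}{10936792}\right) = \frac{17269647325}{2734198}$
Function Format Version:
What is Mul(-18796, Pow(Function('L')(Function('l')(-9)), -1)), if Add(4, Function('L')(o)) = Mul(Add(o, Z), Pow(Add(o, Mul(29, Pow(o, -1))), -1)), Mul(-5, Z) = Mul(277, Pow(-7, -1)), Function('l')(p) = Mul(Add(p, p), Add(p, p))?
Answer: Rational(17269647325, 2734198) ≈ 6316.2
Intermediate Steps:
Function('l')(p) = Mul(4, Pow(p, 2)) (Function('l')(p) = Mul(Mul(2, p), Mul(2, p)) = Mul(4, Pow(p, 2)))
Z = Rational(277, 35) (Z = Mul(Rational(-1, 5), Mul(277, Pow(-7, -1))) = Mul(Rational(-1, 5), Mul(277, Rational(-1, 7))) = Mul(Rational(-1, 5), Rational(-277, 7)) = Rational(277, 35) ≈ 7.9143)
Function('L')(o) = Add(-4, Mul(Pow(Add(o, Mul(29, Pow(o, -1))), -1), Add(Rational(277, 35), o))) (Function('L')(o) = Add(-4, Mul(Add(o, Rational(277, 35)), Pow(Add(o, Mul(29, Pow(o, -1))), -1))) = Add(-4, Mul(Add(Rational(277, 35), o), Pow(Add(o, Mul(29, Pow(o, -1))), -1))) = Add(-4, Mul(Pow(Add(o, Mul(29, Pow(o, -1))), -1), Add(Rational(277, 35), o))))
Mul(-18796, Pow(Function('L')(Function('l')(-9)), -1)) = Mul(-18796, Pow(Mul(Rational(1, 35), Pow(Add(29, Pow(Mul(4, Pow(-9, 2)), 2)), -1), Add(-4060, Mul(-105, Pow(Mul(4, Pow(-9, 2)), 2)), Mul(277, Mul(4, Pow(-9, 2))))), -1)) = Mul(-18796, Pow(Mul(Rational(1, 35), Pow(Add(29, Pow(Mul(4, 81), 2)), -1), Add(-4060, Mul(-105, Pow(Mul(4, 81), 2)), Mul(277, Mul(4, 81)))), -1)) = Mul(-18796, Pow(Mul(Rational(1, 35), Pow(Add(29, Pow(324, 2)), -1), Add(-4060, Mul(-105, Pow(324, 2)), Mul(277, 324))), -1)) = Mul(-18796, Pow(Mul(Rational(1, 35), Pow(Add(29, 104976), -1), Add(-4060, Mul(-105, 104976), 89748)), -1)) = Mul(-18796, Pow(Mul(Rational(1, 35), Pow(105005, -1), Add(-4060, -11022480, 89748)), -1)) = Mul(-18796, Pow(Mul(Rational(1, 35), Rational(1, 105005), -10936792), -1)) = Mul(-18796, Pow(Rational(-10936792, 3675175), -1)) = Mul(-18796, Rational(-3675175, 10936792)) = Rational(17269647325, 2734198)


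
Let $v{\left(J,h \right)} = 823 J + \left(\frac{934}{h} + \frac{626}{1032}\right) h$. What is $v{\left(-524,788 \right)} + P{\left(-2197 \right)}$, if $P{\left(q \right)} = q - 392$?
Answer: $- \frac{55783342}{129} \approx -4.3243 \cdot 10^{5}$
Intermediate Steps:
$P{\left(q \right)} = -392 + q$
$v{\left(J,h \right)} = 823 J + h \left(\frac{313}{516} + \frac{934}{h}\right)$ ($v{\left(J,h \right)} = 823 J + \left(\frac{934}{h} + 626 \cdot \frac{1}{1032}\right) h = 823 J + \left(\frac{934}{h} + \frac{313}{516}\right) h = 823 J + \left(\frac{313}{516} + \frac{934}{h}\right) h = 823 J + h \left(\frac{313}{516} + \frac{934}{h}\right)$)
$v{\left(-524,788 \right)} + P{\left(-2197 \right)} = \left(934 + 823 \left(-524\right) + \frac{313}{516} \cdot 788\right) - 2589 = \left(934 - 431252 + \frac{61661}{129}\right) - 2589 = - \frac{55449361}{129} - 2589 = - \frac{55783342}{129}$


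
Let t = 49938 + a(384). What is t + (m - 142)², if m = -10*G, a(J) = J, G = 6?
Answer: 91126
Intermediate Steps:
m = -60 (m = -10*6 = -60)
t = 50322 (t = 49938 + 384 = 50322)
t + (m - 142)² = 50322 + (-60 - 142)² = 50322 + (-202)² = 50322 + 40804 = 91126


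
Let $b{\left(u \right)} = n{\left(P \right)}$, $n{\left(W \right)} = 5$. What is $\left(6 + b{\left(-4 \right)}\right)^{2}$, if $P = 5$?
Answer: $121$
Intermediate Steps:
$b{\left(u \right)} = 5$
$\left(6 + b{\left(-4 \right)}\right)^{2} = \left(6 + 5\right)^{2} = 11^{2} = 121$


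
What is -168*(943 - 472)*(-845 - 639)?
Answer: 117425952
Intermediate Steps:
-168*(943 - 472)*(-845 - 639) = -79128*(-1484) = -168*(-698964) = 117425952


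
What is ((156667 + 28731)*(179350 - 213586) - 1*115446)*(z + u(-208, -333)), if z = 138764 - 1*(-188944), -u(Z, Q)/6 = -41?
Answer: -2081655670208796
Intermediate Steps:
u(Z, Q) = 246 (u(Z, Q) = -6*(-41) = 246)
z = 327708 (z = 138764 + 188944 = 327708)
((156667 + 28731)*(179350 - 213586) - 1*115446)*(z + u(-208, -333)) = ((156667 + 28731)*(179350 - 213586) - 1*115446)*(327708 + 246) = (185398*(-34236) - 115446)*327954 = (-6347285928 - 115446)*327954 = -6347401374*327954 = -2081655670208796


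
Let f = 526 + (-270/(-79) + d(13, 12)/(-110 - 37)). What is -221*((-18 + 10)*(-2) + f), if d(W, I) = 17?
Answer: -1399503053/11613 ≈ -1.2051e+5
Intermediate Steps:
f = 6146785/11613 (f = 526 + (-270/(-79) + 17/(-110 - 37)) = 526 + (-270*(-1/79) + 17/(-147)) = 526 + (270/79 + 17*(-1/147)) = 526 + (270/79 - 17/147) = 526 + 38347/11613 = 6146785/11613 ≈ 529.30)
-221*((-18 + 10)*(-2) + f) = -221*((-18 + 10)*(-2) + 6146785/11613) = -221*(-8*(-2) + 6146785/11613) = -221*(16 + 6146785/11613) = -221*6332593/11613 = -1399503053/11613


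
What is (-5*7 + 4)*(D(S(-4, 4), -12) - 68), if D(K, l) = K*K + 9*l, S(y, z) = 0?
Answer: 5456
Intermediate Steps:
D(K, l) = K² + 9*l
(-5*7 + 4)*(D(S(-4, 4), -12) - 68) = (-5*7 + 4)*((0² + 9*(-12)) - 68) = (-35 + 4)*((0 - 108) - 68) = -31*(-108 - 68) = -31*(-176) = 5456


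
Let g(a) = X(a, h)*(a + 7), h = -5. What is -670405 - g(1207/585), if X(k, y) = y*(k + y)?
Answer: -45894979061/68445 ≈ -6.7054e+5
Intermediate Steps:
g(a) = (7 + a)*(25 - 5*a) (g(a) = (-5*(a - 5))*(a + 7) = (-5*(-5 + a))*(7 + a) = (25 - 5*a)*(7 + a) = (7 + a)*(25 - 5*a))
-670405 - g(1207/585) = -670405 - 5*(5 - 1207/585)*(7 + 1207/585) = -670405 - 5*(5 - 1207/585)*(7 + 1207*(1/585)) = -670405 - 5*(5 - 1*1207/585)*(7 + 1207/585) = -670405 - 5*(5 - 1207/585)*5302/585 = -670405 - 5*1718*5302/(585*585) = -670405 - 1*9108836/68445 = -670405 - 9108836/68445 = -45894979061/68445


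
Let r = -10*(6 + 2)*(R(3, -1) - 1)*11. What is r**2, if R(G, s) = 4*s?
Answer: 19360000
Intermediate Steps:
r = 4400 (r = -10*(6 + 2)*(4*(-1) - 1)*11 = -80*(-4 - 1)*11 = -80*(-5)*11 = -10*(-40)*11 = 400*11 = 4400)
r**2 = 4400**2 = 19360000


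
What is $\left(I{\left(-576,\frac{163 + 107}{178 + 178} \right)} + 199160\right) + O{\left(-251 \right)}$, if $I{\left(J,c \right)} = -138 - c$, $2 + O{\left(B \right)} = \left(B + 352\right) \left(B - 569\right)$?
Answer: $\frac{20683465}{178} \approx 1.162 \cdot 10^{5}$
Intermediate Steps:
$O{\left(B \right)} = -2 + \left(-569 + B\right) \left(352 + B\right)$ ($O{\left(B \right)} = -2 + \left(B + 352\right) \left(B - 569\right) = -2 + \left(352 + B\right) \left(-569 + B\right) = -2 + \left(-569 + B\right) \left(352 + B\right)$)
$\left(I{\left(-576,\frac{163 + 107}{178 + 178} \right)} + 199160\right) + O{\left(-251 \right)} = \left(\left(-138 - \frac{163 + 107}{178 + 178}\right) + 199160\right) - \left(145823 - 63001\right) = \left(\left(-138 - \frac{270}{356}\right) + 199160\right) + \left(-200290 + 63001 + 54467\right) = \left(\left(-138 - 270 \cdot \frac{1}{356}\right) + 199160\right) - 82822 = \left(\left(-138 - \frac{135}{178}\right) + 199160\right) - 82822 = \left(- \frac{24699}{178} + 199160\right) - 82822 = \frac{35425781}{178} - 82822 = \frac{20683465}{178}$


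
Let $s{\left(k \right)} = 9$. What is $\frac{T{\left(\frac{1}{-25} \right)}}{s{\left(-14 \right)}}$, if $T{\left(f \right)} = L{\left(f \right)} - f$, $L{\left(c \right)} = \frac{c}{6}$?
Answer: $\frac{1}{270} \approx 0.0037037$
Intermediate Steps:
$L{\left(c \right)} = \frac{c}{6}$ ($L{\left(c \right)} = c \frac{1}{6} = \frac{c}{6}$)
$T{\left(f \right)} = - \frac{5 f}{6}$ ($T{\left(f \right)} = \frac{f}{6} - f = - \frac{5 f}{6}$)
$\frac{T{\left(\frac{1}{-25} \right)}}{s{\left(-14 \right)}} = \frac{\left(- \frac{5}{6}\right) \frac{1}{-25}}{9} = \left(- \frac{5}{6}\right) \left(- \frac{1}{25}\right) \frac{1}{9} = \frac{1}{30} \cdot \frac{1}{9} = \frac{1}{270}$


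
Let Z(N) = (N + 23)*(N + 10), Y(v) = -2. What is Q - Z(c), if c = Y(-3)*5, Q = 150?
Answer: 150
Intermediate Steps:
c = -10 (c = -2*5 = -10)
Z(N) = (10 + N)*(23 + N) (Z(N) = (23 + N)*(10 + N) = (10 + N)*(23 + N))
Q - Z(c) = 150 - (230 + (-10)² + 33*(-10)) = 150 - (230 + 100 - 330) = 150 - 1*0 = 150 + 0 = 150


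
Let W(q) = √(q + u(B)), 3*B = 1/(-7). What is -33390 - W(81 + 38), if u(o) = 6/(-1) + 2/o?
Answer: -33390 - √71 ≈ -33398.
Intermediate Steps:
B = -1/21 (B = (⅓)/(-7) = (⅓)*(-⅐) = -1/21 ≈ -0.047619)
u(o) = -6 + 2/o (u(o) = 6*(-1) + 2/o = -6 + 2/o)
W(q) = √(-48 + q) (W(q) = √(q + (-6 + 2/(-1/21))) = √(q + (-6 + 2*(-21))) = √(q + (-6 - 42)) = √(q - 48) = √(-48 + q))
-33390 - W(81 + 38) = -33390 - √(-48 + (81 + 38)) = -33390 - √(-48 + 119) = -33390 - √71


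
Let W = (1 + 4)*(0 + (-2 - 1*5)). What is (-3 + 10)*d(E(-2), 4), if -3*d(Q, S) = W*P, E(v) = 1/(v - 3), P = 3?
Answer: 245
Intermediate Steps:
E(v) = 1/(-3 + v)
W = -35 (W = 5*(0 + (-2 - 5)) = 5*(0 - 7) = 5*(-7) = -35)
d(Q, S) = 35 (d(Q, S) = -(-35)*3/3 = -⅓*(-105) = 35)
(-3 + 10)*d(E(-2), 4) = (-3 + 10)*35 = 7*35 = 245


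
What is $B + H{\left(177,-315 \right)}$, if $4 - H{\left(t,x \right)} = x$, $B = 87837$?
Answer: $88156$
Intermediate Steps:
$H{\left(t,x \right)} = 4 - x$
$B + H{\left(177,-315 \right)} = 87837 + \left(4 - -315\right) = 87837 + \left(4 + 315\right) = 87837 + 319 = 88156$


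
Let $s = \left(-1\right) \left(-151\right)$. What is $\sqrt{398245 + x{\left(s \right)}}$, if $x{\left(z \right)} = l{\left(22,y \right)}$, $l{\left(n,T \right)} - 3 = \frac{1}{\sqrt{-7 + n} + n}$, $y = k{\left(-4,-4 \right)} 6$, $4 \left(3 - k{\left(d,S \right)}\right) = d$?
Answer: $\frac{\sqrt{8761457 + 398248 \sqrt{15}}}{\sqrt{22 + \sqrt{15}}} \approx 631.07$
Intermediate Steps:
$k{\left(d,S \right)} = 3 - \frac{d}{4}$
$y = 24$ ($y = \left(3 - -1\right) 6 = \left(3 + 1\right) 6 = 4 \cdot 6 = 24$)
$s = 151$
$l{\left(n,T \right)} = 3 + \frac{1}{n + \sqrt{-7 + n}}$ ($l{\left(n,T \right)} = 3 + \frac{1}{\sqrt{-7 + n} + n} = 3 + \frac{1}{n + \sqrt{-7 + n}}$)
$x{\left(z \right)} = \frac{67 + 3 \sqrt{15}}{22 + \sqrt{15}}$ ($x{\left(z \right)} = \frac{1 + 3 \cdot 22 + 3 \sqrt{-7 + 22}}{22 + \sqrt{-7 + 22}} = \frac{1 + 66 + 3 \sqrt{15}}{22 + \sqrt{15}} = \frac{67 + 3 \sqrt{15}}{22 + \sqrt{15}}$)
$\sqrt{398245 + x{\left(s \right)}} = \sqrt{398245 + \left(\frac{1429}{469} - \frac{\sqrt{15}}{469}\right)} = \sqrt{\frac{186778334}{469} - \frac{\sqrt{15}}{469}}$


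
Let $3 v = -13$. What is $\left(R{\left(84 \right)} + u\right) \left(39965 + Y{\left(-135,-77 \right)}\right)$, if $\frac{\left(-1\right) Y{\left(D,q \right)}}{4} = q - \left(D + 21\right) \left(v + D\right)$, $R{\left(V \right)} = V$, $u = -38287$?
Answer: $-3965815227$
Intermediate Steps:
$v = - \frac{13}{3}$ ($v = \frac{1}{3} \left(-13\right) = - \frac{13}{3} \approx -4.3333$)
$Y{\left(D,q \right)} = - 4 q + 4 \left(21 + D\right) \left(- \frac{13}{3} + D\right)$ ($Y{\left(D,q \right)} = - 4 \left(q - \left(D + 21\right) \left(- \frac{13}{3} + D\right)\right) = - 4 \left(q - \left(21 + D\right) \left(- \frac{13}{3} + D\right)\right) = - 4 q + 4 \left(21 + D\right) \left(- \frac{13}{3} + D\right)$)
$\left(R{\left(84 \right)} + u\right) \left(39965 + Y{\left(-135,-77 \right)}\right) = \left(84 - 38287\right) \left(39965 + \left(-364 - -308 + 4 \left(-135\right)^{2} + \frac{200}{3} \left(-135\right)\right)\right) = - 38203 \left(39965 + \left(-364 + 308 + 4 \cdot 18225 - 9000\right)\right) = - 38203 \left(39965 + \left(-364 + 308 + 72900 - 9000\right)\right) = - 38203 \left(39965 + 63844\right) = \left(-38203\right) 103809 = -3965815227$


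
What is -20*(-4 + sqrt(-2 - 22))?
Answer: 80 - 40*I*sqrt(6) ≈ 80.0 - 97.98*I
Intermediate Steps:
-20*(-4 + sqrt(-2 - 22)) = -20*(-4 + sqrt(-24)) = -20*(-4 + 2*I*sqrt(6)) = 80 - 40*I*sqrt(6)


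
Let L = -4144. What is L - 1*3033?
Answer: -7177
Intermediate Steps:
L - 1*3033 = -4144 - 1*3033 = -4144 - 3033 = -7177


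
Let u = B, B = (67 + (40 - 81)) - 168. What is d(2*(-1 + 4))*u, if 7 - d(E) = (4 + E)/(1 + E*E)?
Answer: -35358/37 ≈ -955.62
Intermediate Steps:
B = -142 (B = (67 - 41) - 168 = 26 - 168 = -142)
u = -142
d(E) = 7 - (4 + E)/(1 + E**2) (d(E) = 7 - (4 + E)/(1 + E*E) = 7 - (4 + E)/(1 + E**2))
d(2*(-1 + 4))*u = ((3 - 2*(-1 + 4) + 7*(2*(-1 + 4))**2)/(1 + (2*(-1 + 4))**2))*(-142) = ((3 - 2*3 + 7*(2*3)**2)/(1 + (2*3)**2))*(-142) = ((3 - 1*6 + 7*6**2)/(1 + 6**2))*(-142) = ((3 - 6 + 7*36)/(1 + 36))*(-142) = ((3 - 6 + 252)/37)*(-142) = ((1/37)*249)*(-142) = (249/37)*(-142) = -35358/37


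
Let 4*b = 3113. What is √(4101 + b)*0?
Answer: 0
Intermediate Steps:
b = 3113/4 (b = (¼)*3113 = 3113/4 ≈ 778.25)
√(4101 + b)*0 = √(4101 + 3113/4)*0 = √(19517/4)*0 = (√19517/2)*0 = 0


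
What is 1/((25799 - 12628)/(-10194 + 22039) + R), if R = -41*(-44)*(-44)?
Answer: -11845/940195549 ≈ -1.2598e-5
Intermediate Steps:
R = -79376 (R = 1804*(-44) = -79376)
1/((25799 - 12628)/(-10194 + 22039) + R) = 1/((25799 - 12628)/(-10194 + 22039) - 79376) = 1/(13171/11845 - 79376) = 1/(-940195549/11845) = -11845/940195549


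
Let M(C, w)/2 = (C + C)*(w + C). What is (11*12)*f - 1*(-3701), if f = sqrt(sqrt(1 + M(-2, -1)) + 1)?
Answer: 3701 + 132*sqrt(6) ≈ 4024.3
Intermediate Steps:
M(C, w) = 4*C*(C + w) (M(C, w) = 2*((C + C)*(w + C)) = 2*((2*C)*(C + w)) = 2*(2*C*(C + w)) = 4*C*(C + w))
f = sqrt(6) (f = sqrt(sqrt(1 + 4*(-2)*(-2 - 1)) + 1) = sqrt(sqrt(1 + 4*(-2)*(-3)) + 1) = sqrt(sqrt(1 + 24) + 1) = sqrt(sqrt(25) + 1) = sqrt(5 + 1) = sqrt(6) ≈ 2.4495)
(11*12)*f - 1*(-3701) = (11*12)*sqrt(6) - 1*(-3701) = 132*sqrt(6) + 3701 = 3701 + 132*sqrt(6)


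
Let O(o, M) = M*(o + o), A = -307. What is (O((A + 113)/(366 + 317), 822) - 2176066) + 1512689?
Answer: -453405427/683 ≈ -6.6384e+5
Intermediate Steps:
O(o, M) = 2*M*o (O(o, M) = M*(2*o) = 2*M*o)
(O((A + 113)/(366 + 317), 822) - 2176066) + 1512689 = (2*822*((-307 + 113)/(366 + 317)) - 2176066) + 1512689 = (2*822*(-194/683) - 2176066) + 1512689 = (-318936/683 - 2176066) + 1512689 = -1486572014/683 + 1512689 = -453405427/683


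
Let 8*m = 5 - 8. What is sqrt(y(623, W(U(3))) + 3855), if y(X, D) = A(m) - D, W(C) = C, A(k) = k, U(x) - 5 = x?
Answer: sqrt(61546)/4 ≈ 62.021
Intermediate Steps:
m = -3/8 (m = (5 - 8)/8 = (1/8)*(-3) = -3/8 ≈ -0.37500)
U(x) = 5 + x
y(X, D) = -3/8 - D
sqrt(y(623, W(U(3))) + 3855) = sqrt((-3/8 - (5 + 3)) + 3855) = sqrt((-3/8 - 1*8) + 3855) = sqrt((-3/8 - 8) + 3855) = sqrt(-67/8 + 3855) = sqrt(30773/8) = sqrt(61546)/4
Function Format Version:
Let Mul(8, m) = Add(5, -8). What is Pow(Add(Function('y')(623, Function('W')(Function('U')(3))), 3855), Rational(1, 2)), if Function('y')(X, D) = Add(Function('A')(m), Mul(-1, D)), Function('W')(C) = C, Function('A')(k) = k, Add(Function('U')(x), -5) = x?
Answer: Mul(Rational(1, 4), Pow(61546, Rational(1, 2))) ≈ 62.021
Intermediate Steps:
m = Rational(-3, 8) (m = Mul(Rational(1, 8), Add(5, -8)) = Mul(Rational(1, 8), -3) = Rational(-3, 8) ≈ -0.37500)
Function('U')(x) = Add(5, x)
Function('y')(X, D) = Add(Rational(-3, 8), Mul(-1, D))
Pow(Add(Function('y')(623, Function('W')(Function('U')(3))), 3855), Rational(1, 2)) = Pow(Add(Add(Rational(-3, 8), Mul(-1, Add(5, 3))), 3855), Rational(1, 2)) = Pow(Add(Add(Rational(-3, 8), Mul(-1, 8)), 3855), Rational(1, 2)) = Pow(Add(Add(Rational(-3, 8), -8), 3855), Rational(1, 2)) = Pow(Add(Rational(-67, 8), 3855), Rational(1, 2)) = Pow(Rational(30773, 8), Rational(1, 2)) = Mul(Rational(1, 4), Pow(61546, Rational(1, 2)))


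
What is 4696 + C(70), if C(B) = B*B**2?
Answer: 347696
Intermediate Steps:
C(B) = B**3
4696 + C(70) = 4696 + 70**3 = 4696 + 343000 = 347696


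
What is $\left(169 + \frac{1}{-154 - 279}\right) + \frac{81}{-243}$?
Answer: $\frac{219095}{1299} \approx 168.66$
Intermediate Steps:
$\left(169 + \frac{1}{-154 - 279}\right) + \frac{81}{-243} = \left(169 + \frac{1}{-433}\right) + 81 \left(- \frac{1}{243}\right) = \left(169 - \frac{1}{433}\right) - \frac{1}{3} = \frac{73176}{433} - \frac{1}{3} = \frac{219095}{1299}$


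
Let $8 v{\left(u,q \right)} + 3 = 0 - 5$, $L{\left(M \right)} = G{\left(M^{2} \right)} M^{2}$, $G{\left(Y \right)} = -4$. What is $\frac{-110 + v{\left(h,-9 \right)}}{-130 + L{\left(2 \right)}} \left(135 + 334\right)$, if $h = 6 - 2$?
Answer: $\frac{52059}{146} \approx 356.57$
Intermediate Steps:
$L{\left(M \right)} = - 4 M^{2}$
$h = 4$ ($h = 6 - 2 = 4$)
$v{\left(u,q \right)} = -1$ ($v{\left(u,q \right)} = - \frac{3}{8} + \frac{0 - 5}{8} = - \frac{3}{8} + \frac{1}{8} \left(-5\right) = - \frac{3}{8} - \frac{5}{8} = -1$)
$\frac{-110 + v{\left(h,-9 \right)}}{-130 + L{\left(2 \right)}} \left(135 + 334\right) = \frac{-110 - 1}{-130 - 4 \cdot 2^{2}} \left(135 + 334\right) = - \frac{111}{-130 - 16} \cdot 469 = - \frac{111}{-146} \cdot 469 = \left(-111\right) \left(- \frac{1}{146}\right) 469 = \frac{111}{146} \cdot 469 = \frac{52059}{146}$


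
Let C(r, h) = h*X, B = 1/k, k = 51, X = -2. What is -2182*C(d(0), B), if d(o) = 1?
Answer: 4364/51 ≈ 85.569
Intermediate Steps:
B = 1/51 ≈ 0.019608
C(r, h) = -2*h (C(r, h) = h*(-2) = -2*h)
-2182*C(d(0), B) = -(-4364)/51 = -2182*(-2/51) = 4364/51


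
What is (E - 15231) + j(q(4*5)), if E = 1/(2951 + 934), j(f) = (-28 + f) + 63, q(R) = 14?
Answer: -58982069/3885 ≈ -15182.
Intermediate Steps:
j(f) = 35 + f
E = 1/3885 ≈ 0.00025740
(E - 15231) + j(q(4*5)) = (1/3885 - 15231) + (35 + 14) = -59172434/3885 + 49 = -58982069/3885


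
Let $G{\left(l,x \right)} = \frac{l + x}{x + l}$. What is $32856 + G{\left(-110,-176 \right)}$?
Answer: $32857$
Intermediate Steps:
$G{\left(l,x \right)} = 1$ ($G{\left(l,x \right)} = \frac{l + x}{l + x} = 1$)
$32856 + G{\left(-110,-176 \right)} = 32856 + 1 = 32857$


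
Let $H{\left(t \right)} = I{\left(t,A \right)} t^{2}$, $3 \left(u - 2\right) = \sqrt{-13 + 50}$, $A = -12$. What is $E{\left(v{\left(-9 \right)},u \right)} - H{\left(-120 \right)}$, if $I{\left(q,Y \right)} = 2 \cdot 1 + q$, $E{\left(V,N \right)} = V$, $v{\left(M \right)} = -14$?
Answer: $1699186$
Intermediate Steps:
$u = 2 + \frac{\sqrt{37}}{3}$ ($u = 2 + \frac{\sqrt{-13 + 50}}{3} = 2 + \frac{\sqrt{37}}{3} \approx 4.0276$)
$I{\left(q,Y \right)} = 2 + q$
$H{\left(t \right)} = t^{2} \left(2 + t\right)$ ($H{\left(t \right)} = \left(2 + t\right) t^{2} = t^{2} \left(2 + t\right)$)
$E{\left(v{\left(-9 \right)},u \right)} - H{\left(-120 \right)} = -14 - \left(-120\right)^{2} \left(2 - 120\right) = -14 - 14400 \left(-118\right) = -14 - -1699200 = -14 + 1699200 = 1699186$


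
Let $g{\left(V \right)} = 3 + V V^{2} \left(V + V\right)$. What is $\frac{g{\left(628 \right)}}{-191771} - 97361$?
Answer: $- \frac{329748495246}{191771} \approx -1.7195 \cdot 10^{6}$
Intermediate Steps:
$g{\left(V \right)} = 3 + 2 V^{4}$ ($g{\left(V \right)} = 3 + V V^{2} \cdot 2 V = 3 + V 2 V^{3} = 3 + 2 V^{4}$)
$\frac{g{\left(628 \right)}}{-191771} - 97361 = \frac{3 + 2 \cdot 628^{4}}{-191771} - 97361 = \left(3 + 2 \cdot 155538739456\right) \left(- \frac{1}{191771}\right) - 97361 = \left(3 + 311077478912\right) \left(- \frac{1}{191771}\right) - 97361 = 311077478915 \left(- \frac{1}{191771}\right) - 97361 = - \frac{311077478915}{191771} - 97361 = - \frac{329748495246}{191771}$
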